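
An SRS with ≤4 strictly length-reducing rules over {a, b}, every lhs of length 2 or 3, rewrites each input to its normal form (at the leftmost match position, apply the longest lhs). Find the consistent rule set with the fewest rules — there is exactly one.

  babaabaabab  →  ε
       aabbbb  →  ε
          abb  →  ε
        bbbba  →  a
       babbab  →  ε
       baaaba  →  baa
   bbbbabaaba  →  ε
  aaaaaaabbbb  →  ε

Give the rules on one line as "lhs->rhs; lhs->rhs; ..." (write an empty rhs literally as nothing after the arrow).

ab->b; aba->; bb->

  | babaabaabab => babaabab => babab => bb => ε
  | aabbbb => abbbb => bbbb => bb => ε
  | abb => bb => ε
  | bbbba => bba => a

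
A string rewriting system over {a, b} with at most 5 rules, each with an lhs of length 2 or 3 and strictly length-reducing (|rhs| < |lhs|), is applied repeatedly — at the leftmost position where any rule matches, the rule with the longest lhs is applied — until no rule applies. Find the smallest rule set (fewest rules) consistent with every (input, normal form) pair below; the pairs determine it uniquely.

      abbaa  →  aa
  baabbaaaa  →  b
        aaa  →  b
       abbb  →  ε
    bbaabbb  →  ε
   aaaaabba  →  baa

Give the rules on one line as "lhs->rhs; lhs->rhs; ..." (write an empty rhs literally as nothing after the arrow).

  | abbaa => abaa => aa
  | baabbaaaa => baabaaaa => baaaaa => bbaa => aaa => b
  | aaa => b
  | abbb => abb => ab => ε

aaa->b; ab->; abb->ab; bb->a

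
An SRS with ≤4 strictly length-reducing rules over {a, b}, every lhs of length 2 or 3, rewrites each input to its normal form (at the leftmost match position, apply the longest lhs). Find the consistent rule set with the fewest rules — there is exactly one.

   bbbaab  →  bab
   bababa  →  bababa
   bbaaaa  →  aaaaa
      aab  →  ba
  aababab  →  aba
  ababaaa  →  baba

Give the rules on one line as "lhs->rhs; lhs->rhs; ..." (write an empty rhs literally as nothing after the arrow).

  | bbbaab => abaab => aabb => bab
  | bababa
  | bbaaaa => aaaaa
  | aab => ba

aab->ba; baa->ab; bb->a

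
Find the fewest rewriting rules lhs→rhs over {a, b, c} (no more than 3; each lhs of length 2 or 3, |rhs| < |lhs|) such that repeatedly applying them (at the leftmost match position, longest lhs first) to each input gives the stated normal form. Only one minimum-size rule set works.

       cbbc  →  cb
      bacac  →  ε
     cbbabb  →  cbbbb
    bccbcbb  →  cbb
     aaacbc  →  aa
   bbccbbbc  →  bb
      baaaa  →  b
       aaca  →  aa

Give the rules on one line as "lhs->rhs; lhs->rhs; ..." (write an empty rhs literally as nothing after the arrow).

  | cbbc => cb
  | bacac => bcac => ac => ε
  | cbbabb => cbbbb
  | bccbcbb => cbcbb => cbb

ac->; ba->b; bc->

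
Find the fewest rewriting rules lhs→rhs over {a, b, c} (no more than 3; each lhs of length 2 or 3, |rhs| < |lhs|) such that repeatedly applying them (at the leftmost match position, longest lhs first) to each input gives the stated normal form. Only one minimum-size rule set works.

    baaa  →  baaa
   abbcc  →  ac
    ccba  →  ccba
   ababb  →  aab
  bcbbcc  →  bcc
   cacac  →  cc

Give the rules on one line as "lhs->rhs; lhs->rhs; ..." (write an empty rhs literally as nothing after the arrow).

  | baaa
  | abbcc => ac
  | ccba
  | ababb => aab

aca->; bab->a; bbc->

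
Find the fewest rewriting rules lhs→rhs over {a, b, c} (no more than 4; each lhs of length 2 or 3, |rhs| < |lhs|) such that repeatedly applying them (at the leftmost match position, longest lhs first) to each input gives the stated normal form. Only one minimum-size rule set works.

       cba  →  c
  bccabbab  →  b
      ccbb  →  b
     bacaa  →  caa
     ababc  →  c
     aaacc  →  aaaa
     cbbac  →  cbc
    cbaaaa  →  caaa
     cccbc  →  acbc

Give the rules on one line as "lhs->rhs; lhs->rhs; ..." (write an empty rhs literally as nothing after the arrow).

ab->; ba->; cc->a

  | cba => c
  | bccabbab => baabbab => abbab => bab => b
  | ccbb => abb => b
  | bacaa => caa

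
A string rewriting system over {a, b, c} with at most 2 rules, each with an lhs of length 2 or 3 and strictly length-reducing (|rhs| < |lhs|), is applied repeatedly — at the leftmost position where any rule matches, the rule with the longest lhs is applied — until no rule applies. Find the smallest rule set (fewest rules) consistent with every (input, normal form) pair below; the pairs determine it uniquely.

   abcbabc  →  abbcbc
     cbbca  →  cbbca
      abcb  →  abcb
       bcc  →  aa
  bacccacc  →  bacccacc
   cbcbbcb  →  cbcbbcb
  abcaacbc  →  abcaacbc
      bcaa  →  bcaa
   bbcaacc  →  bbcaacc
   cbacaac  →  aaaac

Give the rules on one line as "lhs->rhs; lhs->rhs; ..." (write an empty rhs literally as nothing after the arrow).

  | abcbabc => abbcbc
  | cbbca
  | abcb
  | bcc => aa

bcc->aa; cba->bc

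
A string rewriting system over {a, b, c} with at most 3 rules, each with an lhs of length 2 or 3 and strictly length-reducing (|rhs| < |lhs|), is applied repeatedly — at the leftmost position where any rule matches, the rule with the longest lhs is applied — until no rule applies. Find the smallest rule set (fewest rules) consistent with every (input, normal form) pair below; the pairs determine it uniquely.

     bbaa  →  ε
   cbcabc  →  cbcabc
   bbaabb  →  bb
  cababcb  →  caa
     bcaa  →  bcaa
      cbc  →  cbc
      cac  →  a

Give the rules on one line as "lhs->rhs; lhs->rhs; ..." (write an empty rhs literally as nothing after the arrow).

ba->; bcb->a; cac->a

  | bbaa => ba => ε
  | cbcabc
  | bbaabb => babb => bb
  | cababcb => cabcb => caa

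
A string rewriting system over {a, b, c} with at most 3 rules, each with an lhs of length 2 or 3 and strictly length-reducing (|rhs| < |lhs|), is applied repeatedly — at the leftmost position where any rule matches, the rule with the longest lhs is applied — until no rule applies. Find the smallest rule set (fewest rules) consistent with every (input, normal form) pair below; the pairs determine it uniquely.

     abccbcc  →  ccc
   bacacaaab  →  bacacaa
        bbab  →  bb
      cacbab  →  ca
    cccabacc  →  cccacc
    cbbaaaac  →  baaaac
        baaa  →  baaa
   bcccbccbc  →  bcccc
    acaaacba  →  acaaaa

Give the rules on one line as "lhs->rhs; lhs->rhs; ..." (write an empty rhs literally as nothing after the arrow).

ab->; cb->

  | abccbcc => ccbcc => ccc
  | bacacaaab => bacacaa
  | bbab => bb
  | cacbab => caab => ca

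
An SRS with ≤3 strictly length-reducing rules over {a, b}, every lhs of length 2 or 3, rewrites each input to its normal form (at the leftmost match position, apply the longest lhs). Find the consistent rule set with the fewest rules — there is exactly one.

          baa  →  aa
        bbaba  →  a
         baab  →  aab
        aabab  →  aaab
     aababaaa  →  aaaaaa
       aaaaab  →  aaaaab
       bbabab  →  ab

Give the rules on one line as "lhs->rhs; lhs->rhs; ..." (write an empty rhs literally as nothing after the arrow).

  | baa => aa
  | bbaba => ba => a
  | baab => aab
  | aabab => aaab

ba->a; bba->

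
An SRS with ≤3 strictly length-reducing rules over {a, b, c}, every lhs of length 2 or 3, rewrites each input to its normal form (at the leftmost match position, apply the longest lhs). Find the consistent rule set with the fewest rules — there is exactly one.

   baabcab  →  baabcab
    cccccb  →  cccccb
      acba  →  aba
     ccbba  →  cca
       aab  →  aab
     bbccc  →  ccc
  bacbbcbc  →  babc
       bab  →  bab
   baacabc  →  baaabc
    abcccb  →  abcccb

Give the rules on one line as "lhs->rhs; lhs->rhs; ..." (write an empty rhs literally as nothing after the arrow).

ac->a; bb->

  | baabcab
  | cccccb
  | acba => aba
  | ccbba => cca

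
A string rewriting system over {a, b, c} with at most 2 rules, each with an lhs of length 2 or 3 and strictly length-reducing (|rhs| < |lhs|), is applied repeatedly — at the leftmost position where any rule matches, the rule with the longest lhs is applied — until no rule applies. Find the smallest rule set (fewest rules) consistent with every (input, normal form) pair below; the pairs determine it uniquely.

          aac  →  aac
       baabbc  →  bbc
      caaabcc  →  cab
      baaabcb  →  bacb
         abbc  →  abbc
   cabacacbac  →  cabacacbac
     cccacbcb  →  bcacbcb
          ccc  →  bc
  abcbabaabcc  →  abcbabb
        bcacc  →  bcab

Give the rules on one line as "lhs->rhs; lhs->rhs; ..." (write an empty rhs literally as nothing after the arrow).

aab->; cc->b

  | aac
  | baabbc => bbc
  | caaabcc => cacc => cab
  | baaabcb => bacb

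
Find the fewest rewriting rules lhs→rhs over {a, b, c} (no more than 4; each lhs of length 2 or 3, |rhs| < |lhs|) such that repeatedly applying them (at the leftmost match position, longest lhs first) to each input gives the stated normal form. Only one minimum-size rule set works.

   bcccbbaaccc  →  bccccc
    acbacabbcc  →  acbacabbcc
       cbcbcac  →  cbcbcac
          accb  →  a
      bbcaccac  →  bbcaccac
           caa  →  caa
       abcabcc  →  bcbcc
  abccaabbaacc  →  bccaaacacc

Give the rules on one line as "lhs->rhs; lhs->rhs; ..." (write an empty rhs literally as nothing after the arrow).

abc->bc; baa->c; bba->ac; ccb->

  | bcccbbaaccc => bcbaaccc => bccccc
  | acbacabbcc
  | cbcbcac
  | accb => a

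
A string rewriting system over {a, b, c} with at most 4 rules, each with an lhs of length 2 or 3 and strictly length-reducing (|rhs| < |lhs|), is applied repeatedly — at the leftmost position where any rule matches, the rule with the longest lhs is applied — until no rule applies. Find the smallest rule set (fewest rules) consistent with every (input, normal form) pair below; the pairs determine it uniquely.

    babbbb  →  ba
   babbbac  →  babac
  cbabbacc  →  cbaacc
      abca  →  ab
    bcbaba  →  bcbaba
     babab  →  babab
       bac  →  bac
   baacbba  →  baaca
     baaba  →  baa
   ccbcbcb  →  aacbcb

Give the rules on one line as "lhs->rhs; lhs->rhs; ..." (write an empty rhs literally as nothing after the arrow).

aab->a; bb->; bca->b; ccb->aa

  | babbbb => babb => ba
  | babbbac => babac
  | cbabbacc => cbaacc
  | abca => ab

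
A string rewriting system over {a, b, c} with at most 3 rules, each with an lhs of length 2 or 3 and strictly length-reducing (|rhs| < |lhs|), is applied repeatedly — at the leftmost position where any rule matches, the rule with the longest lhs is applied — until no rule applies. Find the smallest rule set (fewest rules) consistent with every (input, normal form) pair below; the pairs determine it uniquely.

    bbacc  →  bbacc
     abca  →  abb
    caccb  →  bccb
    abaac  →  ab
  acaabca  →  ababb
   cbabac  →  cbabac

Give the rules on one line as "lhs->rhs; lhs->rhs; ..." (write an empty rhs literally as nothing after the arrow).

  | bbacc
  | abca => abb
  | caccb => bccb
  | abaac => ab

aac->; ca->b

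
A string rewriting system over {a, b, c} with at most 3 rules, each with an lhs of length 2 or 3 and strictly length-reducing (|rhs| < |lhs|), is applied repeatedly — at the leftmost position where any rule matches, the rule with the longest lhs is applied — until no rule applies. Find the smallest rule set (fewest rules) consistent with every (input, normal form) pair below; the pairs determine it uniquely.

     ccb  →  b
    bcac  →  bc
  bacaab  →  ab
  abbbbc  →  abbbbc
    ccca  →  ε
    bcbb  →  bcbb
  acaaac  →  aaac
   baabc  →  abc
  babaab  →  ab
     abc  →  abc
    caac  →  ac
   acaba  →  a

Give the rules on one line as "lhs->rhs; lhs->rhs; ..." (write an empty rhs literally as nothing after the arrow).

ba->; ca->; cc->

  | ccb => b
  | bcac => bc
  | bacaab => caab => ab
  | abbbbc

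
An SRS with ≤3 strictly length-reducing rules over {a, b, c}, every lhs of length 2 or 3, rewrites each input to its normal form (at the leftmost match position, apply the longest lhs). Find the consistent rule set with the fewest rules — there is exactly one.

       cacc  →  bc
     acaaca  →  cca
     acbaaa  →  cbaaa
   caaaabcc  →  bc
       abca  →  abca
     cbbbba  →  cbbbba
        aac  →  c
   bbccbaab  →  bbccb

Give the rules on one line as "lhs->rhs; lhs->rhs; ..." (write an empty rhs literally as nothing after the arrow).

  | cacc => ccc => bc
  | acaaca => caaca => caca => cca
  | acbaaa => cbaaa
  | caaaabcc => caacc => cacc => ccc => bc

aab->; ac->c; ccc->bc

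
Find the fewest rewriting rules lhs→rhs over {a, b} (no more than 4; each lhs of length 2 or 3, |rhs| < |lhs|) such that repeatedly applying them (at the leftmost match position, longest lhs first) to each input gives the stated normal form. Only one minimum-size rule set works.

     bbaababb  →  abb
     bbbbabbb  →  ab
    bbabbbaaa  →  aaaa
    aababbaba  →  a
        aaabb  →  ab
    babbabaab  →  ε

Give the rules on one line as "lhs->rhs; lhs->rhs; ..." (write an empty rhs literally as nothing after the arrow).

  | bbaababb => baababb => aababb => abb
  | bbbbabbb => bbabbb => babbb => abbb => ab
  | bbabbbaaa => babbbaaa => abbbaaa => abaaa => aaaa
  | aababbaba => abbaba => ababa => aaba => a

aab->; ba->a; bbb->b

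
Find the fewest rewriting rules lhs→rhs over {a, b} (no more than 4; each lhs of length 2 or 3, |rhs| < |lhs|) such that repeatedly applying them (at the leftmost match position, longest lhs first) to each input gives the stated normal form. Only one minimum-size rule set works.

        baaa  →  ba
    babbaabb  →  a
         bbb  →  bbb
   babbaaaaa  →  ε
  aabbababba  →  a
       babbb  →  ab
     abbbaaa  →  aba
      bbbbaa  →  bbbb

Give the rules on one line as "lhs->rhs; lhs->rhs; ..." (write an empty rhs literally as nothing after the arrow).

  | baaa => ba
  | babbaabb => abbaabb => aaabb => abb => a
  | bbb
  | babbaaaaa => abbaaaaa => aaaaaa => aaaa => aa => ε

aa->; aab->aa; abb->a; bab->ab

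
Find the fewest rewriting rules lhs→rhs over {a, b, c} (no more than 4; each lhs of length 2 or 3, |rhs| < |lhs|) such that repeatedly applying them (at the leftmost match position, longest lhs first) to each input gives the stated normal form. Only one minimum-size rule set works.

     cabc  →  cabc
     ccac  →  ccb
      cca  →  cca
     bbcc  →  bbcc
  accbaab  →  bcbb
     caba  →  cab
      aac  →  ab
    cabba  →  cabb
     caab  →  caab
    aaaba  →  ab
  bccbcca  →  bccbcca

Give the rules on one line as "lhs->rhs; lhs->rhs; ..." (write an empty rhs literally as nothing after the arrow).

  | cabc
  | ccac => ccb
  | cca
  | bbcc

aaa->a; ac->b; ba->b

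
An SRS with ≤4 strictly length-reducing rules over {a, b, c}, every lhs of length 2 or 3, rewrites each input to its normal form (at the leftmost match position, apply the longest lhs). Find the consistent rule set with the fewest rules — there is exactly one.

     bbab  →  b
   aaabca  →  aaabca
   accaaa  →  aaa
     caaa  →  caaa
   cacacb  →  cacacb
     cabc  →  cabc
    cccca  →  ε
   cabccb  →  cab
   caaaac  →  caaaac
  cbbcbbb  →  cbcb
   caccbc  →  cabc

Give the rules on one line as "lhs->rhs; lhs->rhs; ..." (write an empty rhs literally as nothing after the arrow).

ba->; bb->b; cc->b

  | bbab => bab => b
  | aaabca
  | accaaa => abaaa => aaa
  | caaa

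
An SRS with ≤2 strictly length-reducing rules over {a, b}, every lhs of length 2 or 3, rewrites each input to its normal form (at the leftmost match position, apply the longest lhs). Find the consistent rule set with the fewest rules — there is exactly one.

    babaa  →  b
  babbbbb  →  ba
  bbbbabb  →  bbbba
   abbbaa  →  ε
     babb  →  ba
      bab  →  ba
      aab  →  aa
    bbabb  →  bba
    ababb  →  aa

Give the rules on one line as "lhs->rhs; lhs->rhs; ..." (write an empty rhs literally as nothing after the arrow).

aaa->; ab->a

  | babaa => baaa => b
  | babbbbb => babbbb => babbb => babb => bab => ba
  | bbbbabb => bbbbab => bbbba
  | abbbaa => abbaa => abaa => aaa => ε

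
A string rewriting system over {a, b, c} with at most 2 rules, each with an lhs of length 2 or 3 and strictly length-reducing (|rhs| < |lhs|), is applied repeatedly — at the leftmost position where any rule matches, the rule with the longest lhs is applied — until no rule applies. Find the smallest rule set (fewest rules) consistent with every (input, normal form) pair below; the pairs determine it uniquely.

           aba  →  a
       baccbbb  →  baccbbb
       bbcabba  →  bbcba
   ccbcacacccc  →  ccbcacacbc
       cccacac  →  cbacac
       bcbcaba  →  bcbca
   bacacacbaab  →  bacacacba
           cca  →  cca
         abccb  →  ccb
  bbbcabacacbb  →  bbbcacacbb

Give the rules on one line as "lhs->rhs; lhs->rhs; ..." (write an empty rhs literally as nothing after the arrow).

ab->; ccc->cb

  | aba => a
  | baccbbb
  | bbcabba => bbcba
  | ccbcacacccc => ccbcacacbc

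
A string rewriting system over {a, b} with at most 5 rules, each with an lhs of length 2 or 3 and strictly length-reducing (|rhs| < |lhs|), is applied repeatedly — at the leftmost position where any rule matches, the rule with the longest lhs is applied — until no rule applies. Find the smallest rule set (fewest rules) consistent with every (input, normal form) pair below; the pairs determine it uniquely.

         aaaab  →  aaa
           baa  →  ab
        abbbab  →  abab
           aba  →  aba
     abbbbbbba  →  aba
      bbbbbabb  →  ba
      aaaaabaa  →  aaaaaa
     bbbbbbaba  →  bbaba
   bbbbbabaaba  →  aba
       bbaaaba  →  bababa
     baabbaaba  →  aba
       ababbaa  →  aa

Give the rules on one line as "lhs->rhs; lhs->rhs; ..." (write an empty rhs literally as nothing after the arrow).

  | aaaab => aaa
  | baa => ab
  | abbbab => abab
  | aba

aab->a; abb->a; baa->ab; bbb->b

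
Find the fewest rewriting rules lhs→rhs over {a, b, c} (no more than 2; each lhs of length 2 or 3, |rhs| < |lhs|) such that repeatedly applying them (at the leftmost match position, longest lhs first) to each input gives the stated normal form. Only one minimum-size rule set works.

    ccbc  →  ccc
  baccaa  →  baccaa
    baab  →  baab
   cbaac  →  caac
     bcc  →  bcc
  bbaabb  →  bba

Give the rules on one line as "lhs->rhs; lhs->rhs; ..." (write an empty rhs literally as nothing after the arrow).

abb->; cb->c

  | ccbc => ccc
  | baccaa
  | baab
  | cbaac => caac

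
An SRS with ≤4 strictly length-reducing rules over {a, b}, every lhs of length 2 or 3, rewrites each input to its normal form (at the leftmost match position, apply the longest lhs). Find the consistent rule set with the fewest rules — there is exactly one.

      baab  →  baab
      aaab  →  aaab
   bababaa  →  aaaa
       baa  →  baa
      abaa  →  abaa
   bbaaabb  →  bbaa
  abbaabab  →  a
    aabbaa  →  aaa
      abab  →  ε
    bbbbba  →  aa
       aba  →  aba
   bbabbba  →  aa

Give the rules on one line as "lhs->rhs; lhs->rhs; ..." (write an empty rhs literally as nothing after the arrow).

  | baab
  | aaab
  | bababaa => bbabaa => bbbaa => aaaa
  | baa

abb->; bab->bb; bbb->aa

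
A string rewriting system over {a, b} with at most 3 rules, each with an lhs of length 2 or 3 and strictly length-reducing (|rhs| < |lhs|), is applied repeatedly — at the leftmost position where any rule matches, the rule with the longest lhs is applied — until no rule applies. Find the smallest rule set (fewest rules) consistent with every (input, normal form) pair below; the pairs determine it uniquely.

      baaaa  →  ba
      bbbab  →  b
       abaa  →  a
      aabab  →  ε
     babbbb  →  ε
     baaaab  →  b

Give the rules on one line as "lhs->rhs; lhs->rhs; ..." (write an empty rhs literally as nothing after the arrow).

  | baaaa => baaa => baa => ba
  | bbbab => bab => b
  | abaa => aa => a
  | aabab => abab => ab => ε

aa->a; ab->; bb->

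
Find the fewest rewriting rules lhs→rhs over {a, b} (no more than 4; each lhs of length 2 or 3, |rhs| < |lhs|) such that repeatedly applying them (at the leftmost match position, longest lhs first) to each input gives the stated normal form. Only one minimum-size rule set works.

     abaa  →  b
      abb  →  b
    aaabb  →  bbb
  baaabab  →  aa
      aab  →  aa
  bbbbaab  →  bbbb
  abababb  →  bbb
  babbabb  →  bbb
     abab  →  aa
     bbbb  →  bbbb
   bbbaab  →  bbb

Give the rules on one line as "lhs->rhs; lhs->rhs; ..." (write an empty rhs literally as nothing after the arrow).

  | abaa => aaa => b
  | abb => b
  | aaabb => bbb
  | baaabab => abab => aab => aa

aaa->b; ab->a; abb->b; baa->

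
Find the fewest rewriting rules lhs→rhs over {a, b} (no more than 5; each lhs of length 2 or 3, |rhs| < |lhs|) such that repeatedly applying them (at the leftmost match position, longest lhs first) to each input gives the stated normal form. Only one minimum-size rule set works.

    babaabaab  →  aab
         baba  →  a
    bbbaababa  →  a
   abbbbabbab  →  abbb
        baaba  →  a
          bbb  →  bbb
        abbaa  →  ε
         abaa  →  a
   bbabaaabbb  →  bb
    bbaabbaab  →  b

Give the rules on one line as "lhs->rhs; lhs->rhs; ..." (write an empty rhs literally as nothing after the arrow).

  | babaabaab => aabaab => aab
  | baba => a
  | bbbaababa => bbbababa => bbaba => ba => a
  | abbbbabbab => abbbbab => abbb

aba->; ba->a; baa->ba; bab->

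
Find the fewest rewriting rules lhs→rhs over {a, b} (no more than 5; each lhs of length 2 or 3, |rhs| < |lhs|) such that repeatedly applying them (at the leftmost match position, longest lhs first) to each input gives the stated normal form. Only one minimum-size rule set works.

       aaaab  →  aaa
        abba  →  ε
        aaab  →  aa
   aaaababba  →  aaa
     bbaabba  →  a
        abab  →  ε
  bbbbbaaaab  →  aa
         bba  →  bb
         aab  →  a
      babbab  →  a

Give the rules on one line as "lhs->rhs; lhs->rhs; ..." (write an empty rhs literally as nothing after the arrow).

ab->; ba->; bba->bb; bbb->a

  | aaaab => aaa
  | abba => ba => ε
  | aaab => aa
  | aaaababba => aaaabba => aaaba => aaa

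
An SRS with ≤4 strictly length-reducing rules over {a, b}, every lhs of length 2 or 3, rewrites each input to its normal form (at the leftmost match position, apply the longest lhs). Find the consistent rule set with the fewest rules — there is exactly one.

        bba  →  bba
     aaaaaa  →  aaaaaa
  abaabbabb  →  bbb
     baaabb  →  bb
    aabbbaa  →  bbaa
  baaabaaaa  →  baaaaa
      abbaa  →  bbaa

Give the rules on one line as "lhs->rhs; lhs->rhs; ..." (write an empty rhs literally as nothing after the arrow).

aab->; ab->b; aba->a

  | bba
  | aaaaaa
  | abaabbabb => aabbabb => babb => bbb
  | baaabb => bab => bb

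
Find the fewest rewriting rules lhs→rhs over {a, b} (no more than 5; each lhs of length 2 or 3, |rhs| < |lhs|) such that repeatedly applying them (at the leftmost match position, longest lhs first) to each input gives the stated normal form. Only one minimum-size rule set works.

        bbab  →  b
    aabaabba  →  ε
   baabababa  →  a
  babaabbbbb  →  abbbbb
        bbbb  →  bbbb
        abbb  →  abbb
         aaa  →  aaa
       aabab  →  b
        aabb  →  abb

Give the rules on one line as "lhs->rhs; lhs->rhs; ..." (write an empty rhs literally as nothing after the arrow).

  | bbab => b
  | aabaabba => abaabba => abba => aba => ε
  | baabababa => aabababa => abababa => baba => a
  | babaabbbbb => aabbbbb => abbbbb

aab->ab; aba->; ba->a; bab->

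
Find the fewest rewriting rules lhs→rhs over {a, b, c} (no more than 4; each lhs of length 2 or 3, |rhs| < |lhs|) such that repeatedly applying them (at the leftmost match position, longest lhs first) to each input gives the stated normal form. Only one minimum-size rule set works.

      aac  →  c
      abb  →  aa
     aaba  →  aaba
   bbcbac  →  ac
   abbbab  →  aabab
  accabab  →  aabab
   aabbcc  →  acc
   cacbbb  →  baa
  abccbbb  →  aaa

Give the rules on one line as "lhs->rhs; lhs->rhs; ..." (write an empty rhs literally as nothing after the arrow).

aac->c; bb->a; ca->b; cb->a

  | aac => c
  | abb => aa
  | aaba
  | bbcbac => acbac => aaac => ac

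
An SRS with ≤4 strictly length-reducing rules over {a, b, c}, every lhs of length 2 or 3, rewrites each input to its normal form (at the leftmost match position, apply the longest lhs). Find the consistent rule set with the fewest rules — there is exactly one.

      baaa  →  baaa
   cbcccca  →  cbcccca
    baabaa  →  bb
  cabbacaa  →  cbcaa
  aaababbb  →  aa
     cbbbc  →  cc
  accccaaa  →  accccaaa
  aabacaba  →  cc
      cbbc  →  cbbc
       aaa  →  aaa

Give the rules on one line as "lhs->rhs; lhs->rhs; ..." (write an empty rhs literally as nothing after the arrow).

  | baaa
  | cbcccca
  | baabaa => baba => bb
  | cabbacaa => cabacaa => cbcaa

ab->a; aba->b; acb->cc; bbb->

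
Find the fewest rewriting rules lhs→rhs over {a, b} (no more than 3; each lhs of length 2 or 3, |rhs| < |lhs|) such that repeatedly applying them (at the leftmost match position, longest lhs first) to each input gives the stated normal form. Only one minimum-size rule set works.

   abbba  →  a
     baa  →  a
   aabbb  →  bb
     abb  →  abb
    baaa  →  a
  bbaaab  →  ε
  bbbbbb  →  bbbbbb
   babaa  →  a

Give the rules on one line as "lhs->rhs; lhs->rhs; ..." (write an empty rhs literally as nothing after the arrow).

  | abbba => abba => aba => aa => a
  | baa => aa => a
  | aabbb => bb
  | abb

aa->a; aab->; ba->a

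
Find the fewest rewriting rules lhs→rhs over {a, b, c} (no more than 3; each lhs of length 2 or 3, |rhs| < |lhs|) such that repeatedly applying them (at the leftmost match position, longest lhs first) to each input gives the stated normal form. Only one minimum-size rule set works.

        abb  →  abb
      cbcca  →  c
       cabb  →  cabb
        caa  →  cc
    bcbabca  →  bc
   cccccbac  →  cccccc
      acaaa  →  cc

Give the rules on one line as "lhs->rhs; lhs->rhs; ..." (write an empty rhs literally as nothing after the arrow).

aa->c; ac->a; cb->a

  | abb
  | cbcca => acca => aca => aa => c
  | cabb
  | caa => cc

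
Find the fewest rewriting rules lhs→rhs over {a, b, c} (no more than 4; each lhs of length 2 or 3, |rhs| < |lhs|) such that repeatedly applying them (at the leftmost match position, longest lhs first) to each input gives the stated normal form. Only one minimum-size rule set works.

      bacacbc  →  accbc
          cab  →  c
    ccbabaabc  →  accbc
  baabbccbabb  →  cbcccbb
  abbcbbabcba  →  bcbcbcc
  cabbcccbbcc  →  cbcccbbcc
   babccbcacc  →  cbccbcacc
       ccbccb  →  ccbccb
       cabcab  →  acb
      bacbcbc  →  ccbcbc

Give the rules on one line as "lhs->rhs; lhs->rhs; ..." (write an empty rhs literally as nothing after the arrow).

ab->; ba->c; cca->ac

  | bacacbc => ccacbc => accbc
  | cab => c
  | ccbabaabc => cccbaabc => ccccabc => ccacbc => accbc
  | baabbccbabb => cabbccbabb => cbccbabb => cbcccbb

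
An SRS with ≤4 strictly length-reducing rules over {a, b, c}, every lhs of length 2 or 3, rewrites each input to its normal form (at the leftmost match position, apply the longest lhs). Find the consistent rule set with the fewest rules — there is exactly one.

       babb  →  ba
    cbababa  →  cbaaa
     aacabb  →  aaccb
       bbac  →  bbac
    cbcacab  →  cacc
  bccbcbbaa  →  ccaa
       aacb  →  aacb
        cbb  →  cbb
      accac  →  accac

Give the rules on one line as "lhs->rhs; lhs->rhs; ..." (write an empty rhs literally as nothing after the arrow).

  | babb => bab => ba
  | cbababa => cbaaba => cbaaa
  | aacabb => aaccb
  | bbac

ab->a; bc->; bcb->a; cab->cc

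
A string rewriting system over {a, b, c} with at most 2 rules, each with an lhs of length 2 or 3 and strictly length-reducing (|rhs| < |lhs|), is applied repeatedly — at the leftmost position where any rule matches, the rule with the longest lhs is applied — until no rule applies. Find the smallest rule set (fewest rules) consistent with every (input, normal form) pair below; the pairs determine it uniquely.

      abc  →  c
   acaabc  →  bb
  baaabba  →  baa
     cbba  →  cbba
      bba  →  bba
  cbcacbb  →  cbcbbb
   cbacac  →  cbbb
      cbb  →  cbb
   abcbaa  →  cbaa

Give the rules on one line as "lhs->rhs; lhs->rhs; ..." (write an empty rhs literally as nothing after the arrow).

  | abc => c
  | acaabc => baabc => bac => bb
  | baaabba => baaba => baa
  | cbba

ab->; ac->b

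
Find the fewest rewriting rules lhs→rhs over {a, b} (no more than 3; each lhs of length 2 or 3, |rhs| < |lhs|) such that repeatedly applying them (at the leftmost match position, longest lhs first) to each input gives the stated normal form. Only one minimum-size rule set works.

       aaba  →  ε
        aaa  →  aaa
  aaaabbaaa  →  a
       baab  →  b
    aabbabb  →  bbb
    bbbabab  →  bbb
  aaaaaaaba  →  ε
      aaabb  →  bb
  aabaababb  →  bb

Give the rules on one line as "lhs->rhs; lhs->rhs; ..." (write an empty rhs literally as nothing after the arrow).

ab->b; ba->

  | aaba => aba => ba => ε
  | aaa
  | aaaabbaaa => aaabbaaa => aabbaaa => abbaaa => bbaaa => baa => a
  | baab => ab => b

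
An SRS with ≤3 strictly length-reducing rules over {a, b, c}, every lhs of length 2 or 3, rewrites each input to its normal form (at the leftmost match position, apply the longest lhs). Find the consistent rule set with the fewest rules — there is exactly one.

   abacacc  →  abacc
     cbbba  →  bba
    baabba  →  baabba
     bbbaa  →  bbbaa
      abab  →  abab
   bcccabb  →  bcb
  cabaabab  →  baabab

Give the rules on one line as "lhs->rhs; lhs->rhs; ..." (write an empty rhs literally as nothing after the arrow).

  | abacacc => abacc
  | cbbba => bba
  | baabba
  | bbbaa

ca->; cbb->b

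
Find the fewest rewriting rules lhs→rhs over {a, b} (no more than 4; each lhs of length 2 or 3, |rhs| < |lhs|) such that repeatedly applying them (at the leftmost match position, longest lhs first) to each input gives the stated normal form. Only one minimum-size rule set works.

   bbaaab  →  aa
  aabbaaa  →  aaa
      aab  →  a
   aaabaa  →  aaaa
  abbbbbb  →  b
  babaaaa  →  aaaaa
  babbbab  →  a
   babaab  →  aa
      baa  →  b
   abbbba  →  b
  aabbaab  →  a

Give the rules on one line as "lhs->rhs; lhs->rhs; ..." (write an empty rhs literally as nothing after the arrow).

  | bbaaab => aaab => aa
  | aabbaaa => abaaa => aaa
  | aab => a
  | aaabaa => aaaa

ab->; ba->b; bab->a; bb->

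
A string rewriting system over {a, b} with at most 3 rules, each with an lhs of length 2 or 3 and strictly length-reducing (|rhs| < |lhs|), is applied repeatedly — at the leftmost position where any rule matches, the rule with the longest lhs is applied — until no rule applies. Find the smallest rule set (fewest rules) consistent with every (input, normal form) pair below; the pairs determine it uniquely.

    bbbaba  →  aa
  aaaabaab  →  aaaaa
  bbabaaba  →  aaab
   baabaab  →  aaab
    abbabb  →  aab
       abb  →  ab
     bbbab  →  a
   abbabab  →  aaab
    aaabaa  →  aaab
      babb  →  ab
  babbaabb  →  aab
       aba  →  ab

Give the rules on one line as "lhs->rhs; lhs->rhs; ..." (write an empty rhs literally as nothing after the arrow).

  | bbbaba => bbaba => baba => aa
  | aaaabaab => aaaabab => aaaaa
  | bbabaaba => babaaba => aaaba => aaab
  | baabaab => babaab => aaab

ba->b; bab->a; bb->b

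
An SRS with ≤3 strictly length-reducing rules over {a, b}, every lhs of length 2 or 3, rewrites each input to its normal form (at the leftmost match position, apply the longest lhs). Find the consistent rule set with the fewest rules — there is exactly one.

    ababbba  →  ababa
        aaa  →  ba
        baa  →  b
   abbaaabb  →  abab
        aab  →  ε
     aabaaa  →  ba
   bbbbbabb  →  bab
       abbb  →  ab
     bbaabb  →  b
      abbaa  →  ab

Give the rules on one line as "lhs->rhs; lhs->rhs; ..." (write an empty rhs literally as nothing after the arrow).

aa->b; aab->; bb->b

  | ababbba => ababba => ababa
  | aaa => ba
  | baa => bb => b
  | abbaaabb => abaaabb => abbabb => ababb => abab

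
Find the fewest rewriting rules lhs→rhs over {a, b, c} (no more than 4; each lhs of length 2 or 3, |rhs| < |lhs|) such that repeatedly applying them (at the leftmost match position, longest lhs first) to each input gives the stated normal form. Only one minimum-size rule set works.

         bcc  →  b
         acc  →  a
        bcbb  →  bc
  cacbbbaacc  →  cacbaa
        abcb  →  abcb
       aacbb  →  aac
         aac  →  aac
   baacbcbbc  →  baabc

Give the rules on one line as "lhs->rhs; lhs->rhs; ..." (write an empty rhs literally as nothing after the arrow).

bb->; cbc->b; cc->

  | bcc => b
  | acc => a
  | bcbb => bc
  | cacbbbaacc => cacbaacc => cacbaa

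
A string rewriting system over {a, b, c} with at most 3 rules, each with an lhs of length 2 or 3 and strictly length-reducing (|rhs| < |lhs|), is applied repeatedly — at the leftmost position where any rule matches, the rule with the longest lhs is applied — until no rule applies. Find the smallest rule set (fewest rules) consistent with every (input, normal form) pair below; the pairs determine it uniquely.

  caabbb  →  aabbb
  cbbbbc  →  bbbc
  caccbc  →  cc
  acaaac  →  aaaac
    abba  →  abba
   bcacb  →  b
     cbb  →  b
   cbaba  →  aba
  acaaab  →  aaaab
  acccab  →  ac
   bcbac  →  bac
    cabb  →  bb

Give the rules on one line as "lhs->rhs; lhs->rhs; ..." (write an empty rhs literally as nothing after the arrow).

ca->; caa->aa; cb->

  | caabbb => aabbb
  | cbbbbc => bbbc
  | caccbc => ccbc => cc
  | acaaac => aaaac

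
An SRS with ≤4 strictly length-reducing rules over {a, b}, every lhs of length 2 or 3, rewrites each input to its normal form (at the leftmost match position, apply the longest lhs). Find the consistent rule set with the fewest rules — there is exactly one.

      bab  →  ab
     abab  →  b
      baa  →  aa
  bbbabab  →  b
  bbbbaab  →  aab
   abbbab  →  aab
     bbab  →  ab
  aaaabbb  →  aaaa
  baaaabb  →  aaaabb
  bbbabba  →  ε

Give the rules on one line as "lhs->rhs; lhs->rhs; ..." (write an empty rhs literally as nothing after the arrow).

aba->; ba->a; bbb->

  | bab => ab
  | abab => b
  | baa => aa
  | bbbabab => abab => b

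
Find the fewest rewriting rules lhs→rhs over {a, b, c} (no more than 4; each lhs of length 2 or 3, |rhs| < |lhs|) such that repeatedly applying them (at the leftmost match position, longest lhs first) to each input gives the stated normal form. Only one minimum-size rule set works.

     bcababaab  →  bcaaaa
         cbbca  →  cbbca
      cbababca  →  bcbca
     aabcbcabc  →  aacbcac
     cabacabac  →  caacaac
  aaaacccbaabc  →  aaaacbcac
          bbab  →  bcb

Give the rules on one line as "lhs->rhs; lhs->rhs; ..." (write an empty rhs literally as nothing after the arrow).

  | bcababaab => bcaabaab => bcaaaab => bcaaaa
  | cbbca
  | cbababca => ccbabca => bbabca => bcbca
  | aabcbcabc => aacbcabc => aacbcac

ab->a; ba->c; ccb->bb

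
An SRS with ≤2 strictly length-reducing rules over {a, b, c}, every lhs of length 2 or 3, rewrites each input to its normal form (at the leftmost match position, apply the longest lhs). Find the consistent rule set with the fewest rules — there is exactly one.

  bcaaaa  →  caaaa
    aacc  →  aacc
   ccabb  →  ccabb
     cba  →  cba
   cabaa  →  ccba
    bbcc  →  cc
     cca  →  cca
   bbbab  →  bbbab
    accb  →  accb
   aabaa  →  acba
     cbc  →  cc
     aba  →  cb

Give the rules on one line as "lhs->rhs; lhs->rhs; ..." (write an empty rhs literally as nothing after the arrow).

  | bcaaaa => caaaa
  | aacc
  | ccabb
  | cba

aba->cb; bc->c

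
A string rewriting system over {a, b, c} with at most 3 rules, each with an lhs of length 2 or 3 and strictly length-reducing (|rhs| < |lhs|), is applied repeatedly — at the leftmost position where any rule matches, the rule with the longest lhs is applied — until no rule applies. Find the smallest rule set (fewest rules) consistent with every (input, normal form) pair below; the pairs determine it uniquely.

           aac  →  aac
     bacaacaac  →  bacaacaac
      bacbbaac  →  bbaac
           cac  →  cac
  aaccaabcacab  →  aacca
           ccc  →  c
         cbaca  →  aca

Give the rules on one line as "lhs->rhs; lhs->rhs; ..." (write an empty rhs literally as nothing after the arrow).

ab->b; cb->; ccc->c

  | aac
  | bacaacaac
  | bacbbaac => babaac => bbaac
  | cac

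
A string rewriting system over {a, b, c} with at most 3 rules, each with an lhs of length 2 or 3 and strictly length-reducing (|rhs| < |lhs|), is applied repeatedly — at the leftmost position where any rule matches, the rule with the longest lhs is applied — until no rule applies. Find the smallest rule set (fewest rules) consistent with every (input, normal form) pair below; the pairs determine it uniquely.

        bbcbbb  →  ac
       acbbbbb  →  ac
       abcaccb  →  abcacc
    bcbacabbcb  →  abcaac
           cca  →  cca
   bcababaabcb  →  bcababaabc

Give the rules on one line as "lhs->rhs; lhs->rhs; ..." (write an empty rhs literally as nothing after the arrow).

  | bbcbbb => acbbb => acbb => acb => ac
  | acbbbbb => acbbbb => acbbb => acbb => acb => ac
  | abcaccb => abcacc
  | bcbacabbcb => bbbcabbcb => abcabbcb => abcaacb => abcaac

bb->a; cb->c; cba->bb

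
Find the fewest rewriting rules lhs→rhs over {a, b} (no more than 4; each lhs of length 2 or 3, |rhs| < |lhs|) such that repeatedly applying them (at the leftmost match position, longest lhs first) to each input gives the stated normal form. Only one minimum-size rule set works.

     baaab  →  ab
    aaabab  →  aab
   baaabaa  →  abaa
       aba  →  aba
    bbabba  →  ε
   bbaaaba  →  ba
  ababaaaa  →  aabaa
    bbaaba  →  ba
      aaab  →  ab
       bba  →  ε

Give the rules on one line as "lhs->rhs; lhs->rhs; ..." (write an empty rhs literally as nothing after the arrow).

aaa->a; bab->ab; bb->; bba->bb

  | baaab => bab => ab
  | aaabab => abab => aab
  | baaabaa => babaa => abaa
  | aba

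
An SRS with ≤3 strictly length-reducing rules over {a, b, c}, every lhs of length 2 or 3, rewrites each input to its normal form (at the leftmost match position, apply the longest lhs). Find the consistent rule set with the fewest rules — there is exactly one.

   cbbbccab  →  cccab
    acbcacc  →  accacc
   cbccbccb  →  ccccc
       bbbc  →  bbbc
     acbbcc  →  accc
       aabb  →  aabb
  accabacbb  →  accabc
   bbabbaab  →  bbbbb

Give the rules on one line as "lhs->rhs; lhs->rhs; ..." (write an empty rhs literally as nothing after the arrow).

ba->b; cb->c

  | cbbbccab => cbbccab => cbccab => cccab
  | acbcacc => accacc
  | cbccbccb => cccbccb => cccccb => ccccc
  | bbbc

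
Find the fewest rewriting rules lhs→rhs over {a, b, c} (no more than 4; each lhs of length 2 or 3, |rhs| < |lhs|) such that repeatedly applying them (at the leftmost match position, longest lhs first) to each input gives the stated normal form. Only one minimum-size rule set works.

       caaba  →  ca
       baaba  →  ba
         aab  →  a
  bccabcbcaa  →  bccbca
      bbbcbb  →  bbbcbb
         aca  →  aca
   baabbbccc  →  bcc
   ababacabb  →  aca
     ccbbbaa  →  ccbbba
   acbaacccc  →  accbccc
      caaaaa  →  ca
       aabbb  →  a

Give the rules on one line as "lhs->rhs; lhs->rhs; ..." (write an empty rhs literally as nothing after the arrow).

  | caaba => caba => caa => ca
  | baaba => baba => baa => ba
  | aab => ab => a
  | bccabcbcaa => bccbcaa => bccbca

aa->a; ab->a; abc->; bac->cb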